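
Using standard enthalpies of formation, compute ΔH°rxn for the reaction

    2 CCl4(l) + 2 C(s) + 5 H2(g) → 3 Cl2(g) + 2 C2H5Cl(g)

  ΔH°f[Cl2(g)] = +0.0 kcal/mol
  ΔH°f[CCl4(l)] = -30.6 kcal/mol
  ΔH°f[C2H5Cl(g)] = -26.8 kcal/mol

ΔH°rxn = 7.6 kcal/mol

Products: 3·(+0.0) + 2·(-26.8) = -53.6
Reactants: 2·(-30.6) + 2·(+0.0) + 5·(+0.0) = -61.2
ΔH°rxn = (-53.6) − (-61.2) = 7.6 kcal/mol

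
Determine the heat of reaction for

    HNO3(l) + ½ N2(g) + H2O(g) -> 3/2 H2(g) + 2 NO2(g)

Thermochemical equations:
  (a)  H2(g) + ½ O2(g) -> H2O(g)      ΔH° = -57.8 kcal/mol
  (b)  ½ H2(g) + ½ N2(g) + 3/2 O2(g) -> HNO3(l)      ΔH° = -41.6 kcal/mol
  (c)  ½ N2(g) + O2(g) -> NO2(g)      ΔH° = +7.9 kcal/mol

(a) reversed: +57.8 kcal/mol
(b) reversed: +41.6 kcal/mol
(c) × 2: (2)·(+7.9) = +15.8 kcal/mol
ΔH° = (+57.8) + (+41.6) + (+15.8) = 115.2 kcal/mol

ΔH° = 115.2 kcal/mol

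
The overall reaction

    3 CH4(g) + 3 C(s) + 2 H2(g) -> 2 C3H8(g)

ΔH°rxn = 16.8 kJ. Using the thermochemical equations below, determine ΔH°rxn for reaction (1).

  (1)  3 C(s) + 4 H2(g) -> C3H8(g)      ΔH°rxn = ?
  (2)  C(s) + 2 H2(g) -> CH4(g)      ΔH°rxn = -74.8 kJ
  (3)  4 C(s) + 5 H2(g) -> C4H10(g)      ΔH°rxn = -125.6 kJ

(1) × 2: contributes 2·x
(2) reversed and × 3: (-3)·(-74.8) = +224.4 kJ
(3): not needed.
+16.8 = (+224.4) + 2·x
x = (+16.8 − (+224.4)) / (2) = -103.8 kJ

ΔH°rxn = -103.8 kJ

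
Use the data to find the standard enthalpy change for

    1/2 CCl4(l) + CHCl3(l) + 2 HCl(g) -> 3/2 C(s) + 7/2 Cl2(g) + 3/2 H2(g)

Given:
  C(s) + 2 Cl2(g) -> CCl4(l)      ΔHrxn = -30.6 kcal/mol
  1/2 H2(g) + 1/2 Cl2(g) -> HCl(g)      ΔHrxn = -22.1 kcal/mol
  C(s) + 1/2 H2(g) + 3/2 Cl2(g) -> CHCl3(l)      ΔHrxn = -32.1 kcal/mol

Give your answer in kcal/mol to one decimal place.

equation 1 reversed and × 1/2 (CCl4(l) must end up as a reactant; scale by 1/2 for the 1/2 CCl4(l)): (-1/2)·(-30.6) = +15.3 kcal/mol
equation 2 reversed and × 2 (HCl(g) must end up as a reactant; ×2 to match 2 HCl(g) in the target): (-2)·(-22.1) = +44.2 kcal/mol
equation 3 reversed (CHCl3(l) must end up as a reactant): +32.1 kcal/mol
Summing the manipulated equations, ΔHrxn = (+15.3) + (+44.2) + (+32.1) = 91.6 kcal/mol

ΔHrxn = 91.6 kcal/mol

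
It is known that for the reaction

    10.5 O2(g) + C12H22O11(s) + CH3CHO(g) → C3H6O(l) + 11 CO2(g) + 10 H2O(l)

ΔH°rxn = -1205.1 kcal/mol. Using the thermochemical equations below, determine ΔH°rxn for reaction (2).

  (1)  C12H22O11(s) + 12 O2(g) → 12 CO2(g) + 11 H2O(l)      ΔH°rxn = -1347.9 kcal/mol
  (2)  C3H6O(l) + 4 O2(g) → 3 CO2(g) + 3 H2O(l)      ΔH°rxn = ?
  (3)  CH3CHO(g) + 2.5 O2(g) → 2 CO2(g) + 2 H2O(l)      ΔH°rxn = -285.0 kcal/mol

(1) as written: -1347.9 kcal/mol
(2) reversed: contributes −x
(3) as written: -285.0 kcal/mol
-1205.1 = (-1347.9) + (-285.0) − x
x = (-1205.1 − (-1632.9)) / (-1) = -427.8 kcal/mol

ΔH°rxn = -427.8 kcal/mol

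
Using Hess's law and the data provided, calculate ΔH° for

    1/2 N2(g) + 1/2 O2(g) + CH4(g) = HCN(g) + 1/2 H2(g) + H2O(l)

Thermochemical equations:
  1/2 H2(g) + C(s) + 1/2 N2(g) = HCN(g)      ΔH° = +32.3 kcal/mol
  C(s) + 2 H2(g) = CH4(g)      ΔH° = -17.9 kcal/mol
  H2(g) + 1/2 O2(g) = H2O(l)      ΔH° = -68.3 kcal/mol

equation 1 as written (HCN(g) already on the product side): +32.3 kcal/mol
equation 2 reversed (reverse to put CH4(g) on the reactant side): +17.9 kcal/mol
equation 3 as written (H2O(l) already on the product side): -68.3 kcal/mol
Combining the equations, ΔH° = (+32.3) + (+17.9) + (-68.3) = -18.1 kcal/mol

ΔH° = -18.1 kcal/mol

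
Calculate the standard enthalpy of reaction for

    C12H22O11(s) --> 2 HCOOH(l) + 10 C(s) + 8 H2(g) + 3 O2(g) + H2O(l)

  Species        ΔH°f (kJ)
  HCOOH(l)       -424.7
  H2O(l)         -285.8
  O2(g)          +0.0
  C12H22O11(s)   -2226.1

Products: 2·(-424.7) + 10·(+0.0) + 8·(+0.0) + 3·(+0.0) + 1·(-285.8) = -1135.2
Reactants: 1·(-2226.1) = -2226.1
ΔH° = (-1135.2) − (-2226.1) = 1090.9 kJ

ΔH° = 1090.9 kJ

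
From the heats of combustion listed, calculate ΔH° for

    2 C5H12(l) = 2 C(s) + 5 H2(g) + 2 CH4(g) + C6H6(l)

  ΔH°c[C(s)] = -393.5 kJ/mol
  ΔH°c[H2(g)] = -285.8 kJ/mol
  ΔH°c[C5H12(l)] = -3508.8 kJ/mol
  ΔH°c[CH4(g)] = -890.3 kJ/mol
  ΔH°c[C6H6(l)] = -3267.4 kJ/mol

Using ΔH = Σ nΔHc°(reactants) − Σ nΔHc°(products):
= [2·(-3508.8)] − [2·(-393.5) + 5·(-285.8) + 2·(-890.3) + 1·(-3267.4)]
= 246.4 kJ/mol

ΔH° = 246.4 kJ/mol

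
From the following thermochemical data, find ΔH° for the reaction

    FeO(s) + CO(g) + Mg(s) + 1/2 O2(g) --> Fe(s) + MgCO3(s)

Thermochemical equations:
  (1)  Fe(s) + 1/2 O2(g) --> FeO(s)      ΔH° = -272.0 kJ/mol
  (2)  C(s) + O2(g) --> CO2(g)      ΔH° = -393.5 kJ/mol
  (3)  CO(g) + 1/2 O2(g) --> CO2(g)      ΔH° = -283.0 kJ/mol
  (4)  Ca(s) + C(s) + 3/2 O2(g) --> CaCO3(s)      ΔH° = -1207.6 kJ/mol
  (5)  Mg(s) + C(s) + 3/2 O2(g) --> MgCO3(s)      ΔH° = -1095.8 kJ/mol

(1) reversed (reverse to put FeO(s) on the reactant side): +272.0 kJ/mol
(2) reversed: +393.5 kJ/mol
(3) as written (CO(g) already on the reactant side): -283.0 kJ/mol
(4): not needed (Ca(s) appears nowhere else).
(5) as written (MgCO3(s) already on the product side): -1095.8 kJ/mol
ΔH° = (+272.0) + (+393.5) + (-283.0) + (-1095.8) = -713.3 kJ/mol

ΔH° = -713.3 kJ/mol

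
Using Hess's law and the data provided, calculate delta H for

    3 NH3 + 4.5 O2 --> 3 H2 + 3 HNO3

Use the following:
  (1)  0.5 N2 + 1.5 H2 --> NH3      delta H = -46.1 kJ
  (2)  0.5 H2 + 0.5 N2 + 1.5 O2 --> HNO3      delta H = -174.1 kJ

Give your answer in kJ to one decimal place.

delta H = -384.0 kJ

(1) reversed and × 3: (-3)·(-46.1) = +138.3 kJ
(2) × 3: (3)·(-174.1) = -522.3 kJ
Since enthalpy is a state function, delta H = (+138.3) + (-522.3) = -384.0 kJ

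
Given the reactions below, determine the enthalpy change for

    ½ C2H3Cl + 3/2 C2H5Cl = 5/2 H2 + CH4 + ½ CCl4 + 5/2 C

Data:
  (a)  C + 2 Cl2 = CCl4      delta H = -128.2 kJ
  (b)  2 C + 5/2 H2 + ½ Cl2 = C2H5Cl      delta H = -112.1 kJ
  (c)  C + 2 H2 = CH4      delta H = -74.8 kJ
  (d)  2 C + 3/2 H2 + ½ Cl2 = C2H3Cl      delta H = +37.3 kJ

delta H = 10.6 kJ

(a) × 1/2: (1/2)·(-128.2) = -64.1 kJ
(b) reversed and × 3/2: (-3/2)·(-112.1) = +168.15 kJ
(c) as written: -74.8 kJ
(d) reversed and × 1/2: (-1/2)·(+37.3) = -18.65 kJ
By Hess's law, delta H = (1/2)·(-128.2) + (-3/2)·(-112.1) + (1)·(-74.8) + (-1/2)·(+37.3) = 10.6 kJ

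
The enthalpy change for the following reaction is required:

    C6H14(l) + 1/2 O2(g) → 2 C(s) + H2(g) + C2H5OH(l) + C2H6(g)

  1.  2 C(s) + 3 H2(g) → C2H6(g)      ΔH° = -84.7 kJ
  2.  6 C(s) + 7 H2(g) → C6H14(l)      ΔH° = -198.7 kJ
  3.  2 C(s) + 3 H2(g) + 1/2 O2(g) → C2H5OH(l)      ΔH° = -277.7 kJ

eq. 1 as written: -84.7 kJ
eq. 2 reversed: +198.7 kJ
eq. 3 as written: -277.7 kJ
Combining the equations, ΔH° = (-84.7) + (+198.7) + (-277.7) = -163.7 kJ

ΔH° = -163.7 kJ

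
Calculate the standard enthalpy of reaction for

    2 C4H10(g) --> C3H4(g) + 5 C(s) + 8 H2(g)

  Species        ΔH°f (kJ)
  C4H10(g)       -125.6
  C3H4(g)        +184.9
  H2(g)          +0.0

ΔHrxn = 436.1 kJ

Products: 1·(+184.9) + 5·(+0.0) + 8·(+0.0) = +184.9
Reactants: 2·(-125.6) = -251.2
ΔHrxn = (+184.9) − (-251.2) = 436.1 kJ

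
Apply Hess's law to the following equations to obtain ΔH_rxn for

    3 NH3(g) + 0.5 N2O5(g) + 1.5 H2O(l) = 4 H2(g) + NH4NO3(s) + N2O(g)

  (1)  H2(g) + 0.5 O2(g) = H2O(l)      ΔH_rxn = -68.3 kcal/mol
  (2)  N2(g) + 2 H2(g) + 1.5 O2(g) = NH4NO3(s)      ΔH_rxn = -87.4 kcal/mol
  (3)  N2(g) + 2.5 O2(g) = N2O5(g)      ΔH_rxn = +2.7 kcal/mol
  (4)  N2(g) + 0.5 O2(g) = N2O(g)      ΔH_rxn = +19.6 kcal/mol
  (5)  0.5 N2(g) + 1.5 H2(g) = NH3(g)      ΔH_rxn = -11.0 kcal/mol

ΔH_rxn = 66.3 kcal/mol

(1) reversed and × 3/2: (-3/2)·(-68.3) = +102.45 kcal/mol
(2) as written: -87.4 kcal/mol
(3) reversed and × 1/2: (-1/2)·(+2.7) = -1.35 kcal/mol
(4) as written: +19.6 kcal/mol
(5) reversed and × 3: (-3)·(-11.0) = +33.0 kcal/mol
ΔH_rxn = (+102.45) + (-87.4) + (-1.35) + (+19.6) + (+33.0) = 66.3 kcal/mol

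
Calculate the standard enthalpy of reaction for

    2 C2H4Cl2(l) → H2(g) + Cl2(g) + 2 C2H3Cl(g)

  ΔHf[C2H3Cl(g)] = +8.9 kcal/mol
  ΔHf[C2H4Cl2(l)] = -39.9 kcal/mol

ΔH°rxn = Σ nΔHf°(products) − Σ nΔHf°(reactants).
Products: 1·(+0.0) + 1·(+0.0) + 2·(+8.9) = +17.8
Reactants: 2·(-39.9) = -79.8
ΔHrxn = (+17.8) − (-79.8) = 97.6 kcal/mol

ΔHrxn = 97.6 kcal/mol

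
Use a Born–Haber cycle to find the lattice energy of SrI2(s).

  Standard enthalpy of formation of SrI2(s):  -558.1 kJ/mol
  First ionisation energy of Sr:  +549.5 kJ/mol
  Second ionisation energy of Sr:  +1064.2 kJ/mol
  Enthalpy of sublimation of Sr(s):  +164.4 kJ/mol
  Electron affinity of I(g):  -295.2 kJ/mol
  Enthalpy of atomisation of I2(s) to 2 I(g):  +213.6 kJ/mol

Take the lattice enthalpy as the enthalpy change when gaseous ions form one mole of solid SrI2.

ΔHf° = 1·ΔHsub + 1·(ΣIE) + 1·D(I2) + 2·EA + U
-558.1 = 1·(+164.4) + 1·(+1613.7) + 1·(+213.6) + 2·(-295.2) + U
U = -558.1 − (+1401.3) = -1959.4 kJ/mol

U = -1959.4 kJ/mol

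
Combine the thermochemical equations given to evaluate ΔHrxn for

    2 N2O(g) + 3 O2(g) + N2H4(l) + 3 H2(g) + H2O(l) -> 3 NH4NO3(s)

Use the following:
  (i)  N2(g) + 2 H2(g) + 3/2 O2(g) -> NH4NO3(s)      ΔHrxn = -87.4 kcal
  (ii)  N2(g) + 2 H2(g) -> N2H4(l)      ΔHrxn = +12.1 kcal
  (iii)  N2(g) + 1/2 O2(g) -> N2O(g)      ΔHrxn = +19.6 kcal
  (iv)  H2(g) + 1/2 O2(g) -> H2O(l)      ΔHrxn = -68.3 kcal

(i) × 3 (scale by 3 for the 3 NH4NO3(s)): (3)·(-87.4) = -262.2 kcal
(ii) reversed (reverse to put N2H4(l) on the reactant side): -12.1 kcal
(iii) reversed and × 2 (reverse to put N2O(g) on the reactant side; ×2 to match 2 N2O(g) in the target): (-2)·(+19.6) = -39.2 kcal
(iv) reversed (reverse to put H2O(l) on the reactant side): +68.3 kcal
Combining the equations, ΔHrxn = (-262.2) + (-12.1) + (-39.2) + (+68.3) = -245.2 kcal

ΔHrxn = -245.2 kcal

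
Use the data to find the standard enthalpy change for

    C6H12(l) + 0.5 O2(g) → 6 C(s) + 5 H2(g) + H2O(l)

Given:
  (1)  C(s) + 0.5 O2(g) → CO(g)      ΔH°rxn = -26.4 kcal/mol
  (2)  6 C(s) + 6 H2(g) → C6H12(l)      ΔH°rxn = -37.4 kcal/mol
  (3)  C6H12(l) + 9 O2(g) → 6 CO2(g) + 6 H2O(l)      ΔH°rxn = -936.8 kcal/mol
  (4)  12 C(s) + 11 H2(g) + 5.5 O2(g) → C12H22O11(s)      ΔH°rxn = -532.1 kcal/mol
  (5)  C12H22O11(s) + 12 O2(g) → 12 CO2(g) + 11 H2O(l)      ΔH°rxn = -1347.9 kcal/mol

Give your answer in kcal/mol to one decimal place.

ΔH°rxn = -31.0 kcal/mol

(1): not needed.
(2) as written: -37.4 kcal/mol
(3) × 2: (2)·(-936.8) = -1873.6 kcal/mol
(4) reversed: +532.1 kcal/mol
(5) reversed: +1347.9 kcal/mol
Summing the manipulated equations, ΔH°rxn = (1)·(-37.4) + (2)·(-936.8) + (-1)·(-532.1) + (-1)·(-1347.9) = -31.0 kcal/mol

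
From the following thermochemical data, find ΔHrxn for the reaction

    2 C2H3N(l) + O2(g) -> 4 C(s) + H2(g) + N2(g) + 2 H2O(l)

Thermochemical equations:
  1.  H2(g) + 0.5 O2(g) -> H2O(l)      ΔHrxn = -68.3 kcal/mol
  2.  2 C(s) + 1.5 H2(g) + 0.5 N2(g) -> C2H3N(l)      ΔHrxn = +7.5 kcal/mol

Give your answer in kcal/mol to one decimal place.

eq. 1 × 2 (×2 to match 2 H2O(l) in the target): (2)·(-68.3) = -136.6 kcal/mol
eq. 2 reversed and × 2 (reverse to put C2H3N(l) on the reactant side; scale by 2 for the 2 C2H3N(l)): (-2)·(+7.5) = -15.0 kcal/mol
Combining the equations, ΔHrxn = (2)·(-68.3) + (-2)·(+7.5) = -151.6 kcal/mol

ΔHrxn = -151.6 kcal/mol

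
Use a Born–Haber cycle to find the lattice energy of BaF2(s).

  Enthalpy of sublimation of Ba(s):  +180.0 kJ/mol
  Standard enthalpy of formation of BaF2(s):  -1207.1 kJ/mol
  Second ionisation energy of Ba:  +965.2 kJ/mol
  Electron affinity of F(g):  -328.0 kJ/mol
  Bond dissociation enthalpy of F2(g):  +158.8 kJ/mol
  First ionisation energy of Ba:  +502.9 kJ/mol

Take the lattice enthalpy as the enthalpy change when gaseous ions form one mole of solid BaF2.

ΔHf° = 1·ΔHsub + 1·(ΣIE) + 1·D(F2) + 2·EA + U
-1207.1 = 1·(+180.0) + 1·(+1468.1) + 1·(+158.8) + 2·(-328.0) + U
U = -1207.1 − (+1150.9) = -2358.0 kJ/mol

U = -2358.0 kJ/mol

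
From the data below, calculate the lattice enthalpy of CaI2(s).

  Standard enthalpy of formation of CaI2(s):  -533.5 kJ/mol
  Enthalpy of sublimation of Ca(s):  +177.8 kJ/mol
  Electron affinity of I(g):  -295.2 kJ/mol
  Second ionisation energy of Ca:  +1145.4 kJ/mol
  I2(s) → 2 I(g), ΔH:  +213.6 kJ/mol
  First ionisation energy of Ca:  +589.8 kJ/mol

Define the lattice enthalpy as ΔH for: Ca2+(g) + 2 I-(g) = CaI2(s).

U = -2069.7 kJ/mol

ΔHf° = 1·ΔHsub + 1·(ΣIE) + 1·D(I2) + 2·EA + U
-533.5 = 1·(+177.8) + 1·(+1735.2) + 1·(+213.6) + 2·(-295.2) + U
U = -533.5 − (+1536.2) = -2069.7 kJ/mol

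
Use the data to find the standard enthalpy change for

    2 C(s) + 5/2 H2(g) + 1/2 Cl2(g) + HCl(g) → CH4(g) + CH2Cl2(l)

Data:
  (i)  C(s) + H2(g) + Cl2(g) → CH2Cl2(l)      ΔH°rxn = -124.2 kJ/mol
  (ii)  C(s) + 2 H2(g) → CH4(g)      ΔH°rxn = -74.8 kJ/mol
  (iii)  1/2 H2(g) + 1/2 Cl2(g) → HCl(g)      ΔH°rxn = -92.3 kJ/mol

(i) as written (CH2Cl2(l) already on the product side): -124.2 kJ/mol
(ii) as written (CH4(g) already on the product side): -74.8 kJ/mol
(iii) reversed (reverse to put HCl(g) on the reactant side): +92.3 kJ/mol
ΔH°rxn = (-124.2) + (-74.8) + (+92.3) = -106.7 kJ/mol

ΔH°rxn = -106.7 kJ/mol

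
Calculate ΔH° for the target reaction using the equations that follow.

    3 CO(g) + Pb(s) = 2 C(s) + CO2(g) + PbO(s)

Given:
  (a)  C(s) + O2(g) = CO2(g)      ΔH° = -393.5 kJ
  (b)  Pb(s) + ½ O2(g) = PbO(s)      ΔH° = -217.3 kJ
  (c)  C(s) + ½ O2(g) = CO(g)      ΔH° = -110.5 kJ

(a) as written: -393.5 kJ
(b) as written: -217.3 kJ
(c) reversed and × 3: (-3)·(-110.5) = +331.5 kJ
Summing the manipulated equations, ΔH° = (-393.5) + (-217.3) + (+331.5) = -279.3 kJ

ΔH° = -279.3 kJ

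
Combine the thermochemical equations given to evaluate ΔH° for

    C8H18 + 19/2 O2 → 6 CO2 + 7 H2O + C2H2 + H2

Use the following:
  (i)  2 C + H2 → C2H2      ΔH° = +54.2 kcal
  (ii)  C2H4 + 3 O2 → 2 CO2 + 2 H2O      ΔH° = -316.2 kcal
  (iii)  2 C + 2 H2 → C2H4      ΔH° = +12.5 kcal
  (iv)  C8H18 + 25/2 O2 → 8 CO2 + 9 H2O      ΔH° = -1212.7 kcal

(i) as written: +54.2 kcal
(ii) reversed: +316.2 kcal
(iii) reversed: -12.5 kcal
(iv) as written: -1212.7 kcal
By Hess's law, ΔH° = (1)·(+54.2) + (-1)·(-316.2) + (-1)·(+12.5) + (1)·(-1212.7) = -854.8 kcal

ΔH° = -854.8 kcal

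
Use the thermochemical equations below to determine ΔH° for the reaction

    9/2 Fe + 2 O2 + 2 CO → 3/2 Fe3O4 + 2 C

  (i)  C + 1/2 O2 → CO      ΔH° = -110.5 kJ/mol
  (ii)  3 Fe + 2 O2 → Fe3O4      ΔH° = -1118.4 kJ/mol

ΔH° = -1456.6 kJ/mol

(i) reversed and × 2: (-2)·(-110.5) = +221.0 kJ/mol
(ii) × 3/2: (3/2)·(-1118.4) = -1677.6 kJ/mol
By Hess's law, ΔH° = (+221.0) + (-1677.6) = -1456.6 kJ/mol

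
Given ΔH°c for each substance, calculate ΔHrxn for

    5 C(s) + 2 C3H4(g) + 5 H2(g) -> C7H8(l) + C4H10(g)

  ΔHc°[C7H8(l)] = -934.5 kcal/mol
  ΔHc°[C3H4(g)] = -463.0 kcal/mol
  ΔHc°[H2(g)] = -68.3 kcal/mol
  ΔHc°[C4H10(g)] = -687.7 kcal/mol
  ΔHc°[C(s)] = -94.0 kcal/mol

ΔHrxn = -115.3 kcal/mol

Using ΔH = Σ nΔHc°(reactants) − Σ nΔHc°(products):
= [5·(-94.0) + 2·(-463.0) + 5·(-68.3)] − [1·(-934.5) + 1·(-687.7)]
= -115.3 kcal/mol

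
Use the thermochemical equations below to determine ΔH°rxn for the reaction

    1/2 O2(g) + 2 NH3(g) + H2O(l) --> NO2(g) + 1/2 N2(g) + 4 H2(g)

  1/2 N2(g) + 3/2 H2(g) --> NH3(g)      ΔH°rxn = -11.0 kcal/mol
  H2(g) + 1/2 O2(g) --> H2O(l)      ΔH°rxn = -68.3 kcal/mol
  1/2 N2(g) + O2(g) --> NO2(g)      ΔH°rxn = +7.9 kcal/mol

equation 1 reversed and × 2: (-2)·(-11.0) = +22.0 kcal/mol
equation 2 reversed: +68.3 kcal/mol
equation 3 as written: +7.9 kcal/mol
ΔH°rxn = (-2)·(-11.0) + (-1)·(-68.3) + (1)·(+7.9) = 98.2 kcal/mol

ΔH°rxn = 98.2 kcal/mol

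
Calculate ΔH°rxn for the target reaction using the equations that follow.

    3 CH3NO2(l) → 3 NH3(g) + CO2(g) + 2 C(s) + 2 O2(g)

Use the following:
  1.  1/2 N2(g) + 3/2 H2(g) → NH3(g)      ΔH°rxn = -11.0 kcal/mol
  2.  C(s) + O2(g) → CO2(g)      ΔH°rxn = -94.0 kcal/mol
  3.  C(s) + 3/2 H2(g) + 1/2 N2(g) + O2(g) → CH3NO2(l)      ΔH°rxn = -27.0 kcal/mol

ΔH°rxn = -46.0 kcal/mol

eq. 1 × 3: (3)·(-11.0) = -33.0 kcal/mol
eq. 2 as written: -94.0 kcal/mol
eq. 3 reversed and × 3: (-3)·(-27.0) = +81.0 kcal/mol
Since enthalpy is a state function, ΔH°rxn = (-33.0) + (-94.0) + (+81.0) = -46.0 kcal/mol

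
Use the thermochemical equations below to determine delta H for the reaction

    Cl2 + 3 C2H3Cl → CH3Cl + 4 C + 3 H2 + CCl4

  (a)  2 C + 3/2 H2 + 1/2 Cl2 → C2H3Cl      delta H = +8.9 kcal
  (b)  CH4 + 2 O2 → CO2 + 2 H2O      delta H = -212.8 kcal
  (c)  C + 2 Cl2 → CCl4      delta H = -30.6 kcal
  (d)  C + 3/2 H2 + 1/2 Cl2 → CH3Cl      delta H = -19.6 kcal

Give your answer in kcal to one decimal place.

(a) reversed and × 3 (C2H3Cl must end up as a reactant; scale by 3 for the 3 C2H3Cl): (-3)·(+8.9) = -26.7 kcal
(b): not needed (CH4 appears nowhere else).
(c) as written (CCl4 already on the product side): -30.6 kcal
(d) as written (CH3Cl already on the product side): -19.6 kcal
Since enthalpy is a state function, delta H = (-26.7) + (-30.6) + (-19.6) = -76.9 kcal

delta H = -76.9 kcal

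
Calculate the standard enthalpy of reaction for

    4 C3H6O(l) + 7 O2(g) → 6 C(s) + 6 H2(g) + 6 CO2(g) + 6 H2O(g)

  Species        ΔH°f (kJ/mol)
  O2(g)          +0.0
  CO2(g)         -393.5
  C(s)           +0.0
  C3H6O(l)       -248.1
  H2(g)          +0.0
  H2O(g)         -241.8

Products: 6·(+0.0) + 6·(+0.0) + 6·(-393.5) + 6·(-241.8) = -3811.8
Reactants: 4·(-248.1) + 7·(+0.0) = -992.4
ΔH_rxn = (-3811.8) − (-992.4) = -2819.4 kJ/mol

ΔH_rxn = -2819.4 kJ/mol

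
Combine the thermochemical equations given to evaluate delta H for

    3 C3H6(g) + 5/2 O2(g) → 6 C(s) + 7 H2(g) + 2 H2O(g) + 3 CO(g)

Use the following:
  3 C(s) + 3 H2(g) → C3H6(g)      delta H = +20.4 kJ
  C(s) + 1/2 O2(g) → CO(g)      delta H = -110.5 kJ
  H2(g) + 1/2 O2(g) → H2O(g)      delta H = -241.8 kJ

equation 1 reversed and × 3: (-3)·(+20.4) = -61.2 kJ
equation 2 × 3: (3)·(-110.5) = -331.5 kJ
equation 3 × 2: (2)·(-241.8) = -483.6 kJ
By Hess's law, delta H = (-3)·(+20.4) + (3)·(-110.5) + (2)·(-241.8) = -876.3 kJ

delta H = -876.3 kJ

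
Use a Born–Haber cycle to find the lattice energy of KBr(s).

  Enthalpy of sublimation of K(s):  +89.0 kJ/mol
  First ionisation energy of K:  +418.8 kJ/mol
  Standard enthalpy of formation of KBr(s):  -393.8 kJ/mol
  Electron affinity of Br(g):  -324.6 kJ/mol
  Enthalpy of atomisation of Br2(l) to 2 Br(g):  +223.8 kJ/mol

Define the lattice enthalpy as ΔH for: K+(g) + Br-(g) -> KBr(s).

ΔHf° = 1·ΔHsub + 1·(ΣIE) + 1/2·D(Br2) + 1·EA + U
-393.8 = 1·(+89.0) + 1·(+418.8) + 1/2·(+223.8) + 1·(-324.6) + U
U = -393.8 − (+295.1) = -688.9 kJ/mol

U = -688.9 kJ/mol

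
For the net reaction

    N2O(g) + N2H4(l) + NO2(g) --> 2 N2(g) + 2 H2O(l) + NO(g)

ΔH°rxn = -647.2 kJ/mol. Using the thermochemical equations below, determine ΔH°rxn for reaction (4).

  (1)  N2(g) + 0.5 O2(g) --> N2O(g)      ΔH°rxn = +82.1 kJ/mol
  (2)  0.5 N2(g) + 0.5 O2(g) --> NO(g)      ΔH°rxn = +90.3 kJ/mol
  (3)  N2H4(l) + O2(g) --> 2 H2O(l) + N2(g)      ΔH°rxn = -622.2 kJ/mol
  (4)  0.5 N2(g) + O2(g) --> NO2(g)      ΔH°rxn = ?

(1) reversed (reverse to put N2O(g) on the reactant side): -82.1 kJ/mol
(2) as written (NO(g) already on the product side): +90.3 kJ/mol
(3) as written (N2H4(l) already on the reactant side): -622.2 kJ/mol
(4) reversed (reverse to put NO2(g) on the reactant side): contributes −x
-647.2 = (-82.1) + (+90.3) + (-622.2) − x
x = (-647.2 − (-614.0)) / (-1) = 33.2 kJ/mol

ΔH°rxn = 33.2 kJ/mol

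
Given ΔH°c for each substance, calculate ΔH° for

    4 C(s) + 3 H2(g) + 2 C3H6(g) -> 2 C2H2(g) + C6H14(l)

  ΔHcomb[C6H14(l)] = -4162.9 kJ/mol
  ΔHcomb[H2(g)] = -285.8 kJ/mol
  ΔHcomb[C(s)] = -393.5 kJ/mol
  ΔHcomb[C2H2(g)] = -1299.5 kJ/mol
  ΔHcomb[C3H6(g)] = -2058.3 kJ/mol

Using ΔH = Σ nΔHc°(reactants) − Σ nΔHc°(products):
= [4·(-393.5) + 3·(-285.8) + 2·(-2058.3)] − [2·(-1299.5) + 1·(-4162.9)]
= 213.9 kJ/mol

ΔH° = 213.9 kJ/mol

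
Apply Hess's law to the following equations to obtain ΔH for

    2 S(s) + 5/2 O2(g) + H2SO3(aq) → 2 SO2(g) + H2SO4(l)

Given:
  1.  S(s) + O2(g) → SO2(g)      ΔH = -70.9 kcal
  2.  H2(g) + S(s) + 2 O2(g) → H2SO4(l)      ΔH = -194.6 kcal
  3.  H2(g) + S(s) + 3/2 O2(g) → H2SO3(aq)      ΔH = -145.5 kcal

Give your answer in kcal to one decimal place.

eq. 1 × 2 (×2 to match 2 SO2(g) in the target): (2)·(-70.9) = -141.8 kcal
eq. 2 as written (H2SO4(l) already on the product side): -194.6 kcal
eq. 3 reversed (reverse to put H2SO3(aq) on the reactant side): +145.5 kcal
By Hess's law, ΔH = (2)·(-70.9) + (1)·(-194.6) + (-1)·(-145.5) = -190.9 kcal

ΔH = -190.9 kcal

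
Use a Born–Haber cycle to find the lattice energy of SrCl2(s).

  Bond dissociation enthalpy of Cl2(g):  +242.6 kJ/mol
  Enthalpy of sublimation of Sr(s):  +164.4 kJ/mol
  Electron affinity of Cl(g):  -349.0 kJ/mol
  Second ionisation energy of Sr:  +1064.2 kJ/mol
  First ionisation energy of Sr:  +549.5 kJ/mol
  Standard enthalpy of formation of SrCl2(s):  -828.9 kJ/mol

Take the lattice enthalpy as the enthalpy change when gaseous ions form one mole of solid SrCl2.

U = -2151.6 kJ/mol

ΔHf° = 1·ΔHsub + 1·(ΣIE) + 1·D(Cl2) + 2·EA + U
-828.9 = 1·(+164.4) + 1·(+1613.7) + 1·(+242.6) + 2·(-349.0) + U
U = -828.9 − (+1322.7) = -2151.6 kJ/mol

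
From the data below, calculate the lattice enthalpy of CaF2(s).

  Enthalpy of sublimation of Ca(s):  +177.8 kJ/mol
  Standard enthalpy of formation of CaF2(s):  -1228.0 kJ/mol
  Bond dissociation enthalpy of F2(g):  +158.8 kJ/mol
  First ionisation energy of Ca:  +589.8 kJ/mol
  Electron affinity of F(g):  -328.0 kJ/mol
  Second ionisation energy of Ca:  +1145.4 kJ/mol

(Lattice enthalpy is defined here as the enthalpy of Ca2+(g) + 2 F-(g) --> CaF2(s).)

ΔHf° = 1·ΔHsub + 1·(ΣIE) + 1·D(F2) + 2·EA + U
-1228.0 = 1·(+177.8) + 1·(+1735.2) + 1·(+158.8) + 2·(-328.0) + U
U = -1228.0 − (+1415.8) = -2643.8 kJ/mol

U = -2643.8 kJ/mol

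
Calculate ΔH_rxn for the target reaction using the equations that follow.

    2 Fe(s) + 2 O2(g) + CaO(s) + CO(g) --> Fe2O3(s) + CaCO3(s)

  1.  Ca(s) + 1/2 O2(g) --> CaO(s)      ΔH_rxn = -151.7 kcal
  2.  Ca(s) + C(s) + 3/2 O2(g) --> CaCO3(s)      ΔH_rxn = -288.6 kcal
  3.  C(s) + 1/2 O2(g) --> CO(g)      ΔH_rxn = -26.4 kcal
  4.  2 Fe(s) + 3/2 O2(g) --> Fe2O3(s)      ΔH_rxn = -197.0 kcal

ΔH_rxn = -307.5 kcal

eq. 1 reversed (CaO(s) must end up as a reactant): +151.7 kcal
eq. 2 as written (CaCO3(s) already on the product side): -288.6 kcal
eq. 3 reversed (reverse to put CO(g) on the reactant side): +26.4 kcal
eq. 4 as written (Fe2O3(s) already on the product side): -197.0 kcal
ΔH_rxn = (+151.7) + (-288.6) + (+26.4) + (-197.0) = -307.5 kcal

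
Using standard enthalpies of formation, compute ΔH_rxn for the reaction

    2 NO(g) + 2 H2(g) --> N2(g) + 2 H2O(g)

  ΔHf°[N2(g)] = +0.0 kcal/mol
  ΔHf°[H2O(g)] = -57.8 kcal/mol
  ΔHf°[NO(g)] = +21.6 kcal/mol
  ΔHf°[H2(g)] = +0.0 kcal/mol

ΔH_rxn = -158.8 kcal/mol

Products: 1·(+0.0) + 2·(-57.8) = -115.6
Reactants: 2·(+21.6) + 2·(+0.0) = +43.2
ΔH_rxn = (-115.6) − (+43.2) = -158.8 kcal/mol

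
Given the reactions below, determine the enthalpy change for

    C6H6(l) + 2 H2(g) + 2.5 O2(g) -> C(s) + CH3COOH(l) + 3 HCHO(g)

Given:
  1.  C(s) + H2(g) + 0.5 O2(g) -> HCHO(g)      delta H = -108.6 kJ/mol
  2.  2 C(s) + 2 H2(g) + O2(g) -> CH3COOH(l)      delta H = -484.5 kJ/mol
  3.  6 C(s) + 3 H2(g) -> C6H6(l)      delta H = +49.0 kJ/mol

eq. 1 × 3: (3)·(-108.6) = -325.8 kJ/mol
eq. 2 as written: -484.5 kJ/mol
eq. 3 reversed: -49.0 kJ/mol
By Hess's law, delta H = (-325.8) + (-484.5) + (-49.0) = -859.3 kJ/mol

delta H = -859.3 kJ/mol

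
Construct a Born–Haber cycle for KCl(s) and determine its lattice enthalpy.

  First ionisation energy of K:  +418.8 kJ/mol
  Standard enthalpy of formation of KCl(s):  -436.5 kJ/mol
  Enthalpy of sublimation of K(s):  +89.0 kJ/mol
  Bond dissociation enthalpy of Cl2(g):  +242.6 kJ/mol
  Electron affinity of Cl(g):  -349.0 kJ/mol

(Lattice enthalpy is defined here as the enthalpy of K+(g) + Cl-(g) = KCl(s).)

U = -716.6 kJ/mol

ΔHf° = 1·ΔHsub + 1·(ΣIE) + 1/2·D(Cl2) + 1·EA + U
-436.5 = 1·(+89.0) + 1·(+418.8) + 1/2·(+242.6) + 1·(-349.0) + U
U = -436.5 − (+280.1) = -716.6 kJ/mol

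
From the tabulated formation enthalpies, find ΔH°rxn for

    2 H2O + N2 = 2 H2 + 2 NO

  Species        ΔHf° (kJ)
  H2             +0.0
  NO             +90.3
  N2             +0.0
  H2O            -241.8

ΔH°rxn = 664.2 kJ

ΔH°rxn = Σ nΔHf°(products) − Σ nΔHf°(reactants).
Products: 2·(+0.0) + 2·(+90.3) = +180.6
Reactants: 2·(-241.8) + 1·(+0.0) = -483.6
ΔH°rxn = (+180.6) − (-483.6) = 664.2 kJ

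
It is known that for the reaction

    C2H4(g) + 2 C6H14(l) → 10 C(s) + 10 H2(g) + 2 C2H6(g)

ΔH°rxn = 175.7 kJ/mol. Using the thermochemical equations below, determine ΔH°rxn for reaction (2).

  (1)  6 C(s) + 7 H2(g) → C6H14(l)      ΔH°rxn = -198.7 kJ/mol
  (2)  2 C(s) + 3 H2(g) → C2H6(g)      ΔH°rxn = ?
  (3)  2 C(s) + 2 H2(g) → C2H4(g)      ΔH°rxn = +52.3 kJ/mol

ΔH°rxn = -84.7 kJ/mol

(1) reversed and × 2: (-2)·(-198.7) = +397.4 kJ/mol
(2) × 2: contributes 2·x
(3) reversed: -52.3 kJ/mol
+175.7 = (+397.4) + (-52.3) + 2·x
x = (+175.7 − (+345.1)) / (2) = -84.7 kJ/mol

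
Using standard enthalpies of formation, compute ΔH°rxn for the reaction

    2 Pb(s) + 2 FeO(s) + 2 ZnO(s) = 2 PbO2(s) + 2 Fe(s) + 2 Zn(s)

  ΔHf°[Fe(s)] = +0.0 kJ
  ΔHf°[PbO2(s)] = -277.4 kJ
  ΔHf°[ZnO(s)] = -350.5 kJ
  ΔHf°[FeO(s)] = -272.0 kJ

ΔH°rxn = 690.2 kJ

Products: 2·(-277.4) + 2·(+0.0) + 2·(+0.0) = -554.8
Reactants: 2·(+0.0) + 2·(-272.0) + 2·(-350.5) = -1245.0
ΔH°rxn = (-554.8) − (-1245.0) = 690.2 kJ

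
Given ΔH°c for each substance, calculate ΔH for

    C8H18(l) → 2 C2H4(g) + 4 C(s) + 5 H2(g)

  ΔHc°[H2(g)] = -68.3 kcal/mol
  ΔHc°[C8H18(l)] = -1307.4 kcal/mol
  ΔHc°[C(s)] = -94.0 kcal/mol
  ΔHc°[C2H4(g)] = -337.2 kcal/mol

ΔH = 84.5 kcal/mol

With combustion enthalpies, reactants minus products:
= [1·(-1307.4)] − [2·(-337.2) + 4·(-94.0) + 5·(-68.3)]
= 84.5 kcal/mol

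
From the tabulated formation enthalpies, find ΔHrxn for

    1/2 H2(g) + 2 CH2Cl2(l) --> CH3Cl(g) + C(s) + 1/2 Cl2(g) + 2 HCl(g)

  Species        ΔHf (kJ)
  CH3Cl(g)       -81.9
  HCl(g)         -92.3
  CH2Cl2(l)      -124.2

Products: 1·(-81.9) + 1·(+0.0) + 1/2·(+0.0) + 2·(-92.3) = -266.5
Reactants: 1/2·(+0.0) + 2·(-124.2) = -248.4
ΔHrxn = (-266.5) − (-248.4) = -18.1 kJ

ΔHrxn = -18.1 kJ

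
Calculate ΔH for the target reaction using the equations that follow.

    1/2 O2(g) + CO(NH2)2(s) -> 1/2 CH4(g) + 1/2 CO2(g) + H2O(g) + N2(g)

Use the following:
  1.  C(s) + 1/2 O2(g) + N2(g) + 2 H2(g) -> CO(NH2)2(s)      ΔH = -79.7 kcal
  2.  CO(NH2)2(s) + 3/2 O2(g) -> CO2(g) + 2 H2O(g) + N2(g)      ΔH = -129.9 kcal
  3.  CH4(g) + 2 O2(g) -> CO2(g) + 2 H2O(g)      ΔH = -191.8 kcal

eq. 1: not needed (C(s) appears nowhere else).
eq. 2 as written: -129.9 kcal
eq. 3 reversed and × 1/2 (reverse to put CH4(g) on the product side; ×1/2 to match 1/2 CH4(g) in the target): (-1/2)·(-191.8) = +95.9 kcal
By Hess's law, ΔH = (1)·(-129.9) + (-1/2)·(-191.8) = -34.0 kcal

ΔH = -34.0 kcal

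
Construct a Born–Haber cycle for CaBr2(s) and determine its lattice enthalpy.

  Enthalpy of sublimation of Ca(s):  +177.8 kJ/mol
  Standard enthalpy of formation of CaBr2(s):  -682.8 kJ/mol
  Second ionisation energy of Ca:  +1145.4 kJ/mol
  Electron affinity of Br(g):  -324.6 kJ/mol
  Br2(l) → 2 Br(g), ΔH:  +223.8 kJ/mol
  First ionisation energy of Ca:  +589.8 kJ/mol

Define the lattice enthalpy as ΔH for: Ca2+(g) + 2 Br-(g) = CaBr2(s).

U = -2170.4 kJ/mol

ΔHf° = 1·ΔHsub + 1·(ΣIE) + 1·D(Br2) + 2·EA + U
-682.8 = 1·(+177.8) + 1·(+1735.2) + 1·(+223.8) + 2·(-324.6) + U
U = -682.8 − (+1487.6) = -2170.4 kJ/mol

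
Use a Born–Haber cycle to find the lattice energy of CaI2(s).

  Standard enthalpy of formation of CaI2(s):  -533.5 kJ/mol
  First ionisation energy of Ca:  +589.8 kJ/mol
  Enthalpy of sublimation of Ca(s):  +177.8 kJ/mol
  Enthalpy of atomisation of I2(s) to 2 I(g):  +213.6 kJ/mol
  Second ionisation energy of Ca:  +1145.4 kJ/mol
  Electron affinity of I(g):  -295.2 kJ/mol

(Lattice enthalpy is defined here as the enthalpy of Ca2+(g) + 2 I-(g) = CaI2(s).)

U = -2069.7 kJ/mol

ΔHf° = 1·ΔHsub + 1·(ΣIE) + 1·D(I2) + 2·EA + U
-533.5 = 1·(+177.8) + 1·(+1735.2) + 1·(+213.6) + 2·(-295.2) + U
U = -533.5 − (+1536.2) = -2069.7 kJ/mol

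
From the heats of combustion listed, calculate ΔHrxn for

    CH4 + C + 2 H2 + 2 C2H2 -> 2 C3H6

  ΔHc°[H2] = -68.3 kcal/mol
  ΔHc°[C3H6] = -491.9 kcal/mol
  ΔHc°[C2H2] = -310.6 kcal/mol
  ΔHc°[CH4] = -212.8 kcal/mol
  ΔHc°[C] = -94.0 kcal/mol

ΔHrxn = -80.8 kcal/mol

With combustion enthalpies, reactants minus products:
= [1·(-212.8) + 1·(-94.0) + 2·(-68.3) + 2·(-310.6)] − [2·(-491.9)]
= -80.8 kcal/mol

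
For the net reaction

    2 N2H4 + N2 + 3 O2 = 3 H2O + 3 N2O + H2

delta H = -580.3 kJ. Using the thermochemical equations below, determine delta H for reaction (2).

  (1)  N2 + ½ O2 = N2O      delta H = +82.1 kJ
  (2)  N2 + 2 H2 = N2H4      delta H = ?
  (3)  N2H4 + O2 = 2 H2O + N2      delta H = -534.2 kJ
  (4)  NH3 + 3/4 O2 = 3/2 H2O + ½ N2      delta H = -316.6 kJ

delta H = 50.6 kJ

(1) × 3 (×3 to match 3 N2O in the target): (3)·(+82.1) = +246.3 kJ
(2) reversed and × 1/2 (H2 must end up as a product; scale by 1/2 for the 1 H2): contributes −1/2·x
(3) × 3/2: (3/2)·(-534.2) = -801.3 kJ
(4): not needed (NH3 appears nowhere else).
-580.3 = (+246.3) + (-801.3) − 1/2·x
x = (-580.3 − (-555.0)) / (-1/2) = 50.6 kJ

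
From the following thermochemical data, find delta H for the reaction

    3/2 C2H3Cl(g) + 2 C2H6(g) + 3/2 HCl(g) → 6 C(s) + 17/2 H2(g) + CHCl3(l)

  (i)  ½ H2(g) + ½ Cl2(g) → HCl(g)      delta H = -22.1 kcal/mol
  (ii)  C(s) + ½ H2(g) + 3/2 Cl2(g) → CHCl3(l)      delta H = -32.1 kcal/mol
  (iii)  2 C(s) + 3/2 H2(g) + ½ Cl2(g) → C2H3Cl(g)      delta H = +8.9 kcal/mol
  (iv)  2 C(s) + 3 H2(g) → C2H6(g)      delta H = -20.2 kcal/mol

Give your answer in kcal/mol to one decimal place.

delta H = 28.1 kcal/mol

(i) reversed and × 3/2 (HCl(g) must end up as a reactant; scale by 3/2 for the 3/2 HCl(g)): (-3/2)·(-22.1) = +33.15 kcal/mol
(ii) as written (CHCl3(l) already on the product side): -32.1 kcal/mol
(iii) reversed and × 3/2 (C2H3Cl(g) must end up as a reactant; ×3/2 to match 3/2 C2H3Cl(g) in the target): (-3/2)·(+8.9) = -13.35 kcal/mol
(iv) reversed and × 2 (reverse to put C2H6(g) on the reactant side; ×2 to match 2 C2H6(g) in the target): (-2)·(-20.2) = +40.4 kcal/mol
delta H = (-3/2)·(-22.1) + (1)·(-32.1) + (-3/2)·(+8.9) + (-2)·(-20.2) = 28.1 kcal/mol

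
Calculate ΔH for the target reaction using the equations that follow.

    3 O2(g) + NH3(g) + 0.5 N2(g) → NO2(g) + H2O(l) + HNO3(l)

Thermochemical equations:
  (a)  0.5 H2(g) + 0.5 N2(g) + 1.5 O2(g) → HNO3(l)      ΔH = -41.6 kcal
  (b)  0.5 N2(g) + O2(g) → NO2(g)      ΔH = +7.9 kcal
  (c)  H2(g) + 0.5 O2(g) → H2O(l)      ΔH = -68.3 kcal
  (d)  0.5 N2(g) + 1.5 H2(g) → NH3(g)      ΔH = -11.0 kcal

(a) as written (HNO3(l) already on the product side): -41.6 kcal
(b) as written (NO2(g) already on the product side): +7.9 kcal
(c) as written (H2O(l) already on the product side): -68.3 kcal
(d) reversed (NH3(g) must end up as a reactant): +11.0 kcal
Summing the manipulated equations, ΔH = (1)·(-41.6) + (1)·(+7.9) + (1)·(-68.3) + (-1)·(-11.0) = -91.0 kcal

ΔH = -91.0 kcal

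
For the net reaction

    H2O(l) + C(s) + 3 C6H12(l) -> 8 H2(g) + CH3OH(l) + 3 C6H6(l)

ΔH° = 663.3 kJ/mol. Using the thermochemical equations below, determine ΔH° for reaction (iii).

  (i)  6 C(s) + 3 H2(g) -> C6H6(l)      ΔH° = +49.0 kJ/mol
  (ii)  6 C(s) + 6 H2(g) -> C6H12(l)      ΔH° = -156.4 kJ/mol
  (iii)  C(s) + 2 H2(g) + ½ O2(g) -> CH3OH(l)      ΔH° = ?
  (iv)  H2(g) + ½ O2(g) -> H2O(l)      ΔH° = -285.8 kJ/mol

(i) × 3 (×3 to match 3 C6H6(l) in the target): (3)·(+49.0) = +147.0 kJ/mol
(ii) reversed and × 3 (reverse to put C6H12(l) on the reactant side; scale by 3 for the 3 C6H12(l)): (-3)·(-156.4) = +469.2 kJ/mol
(iii) as written (CH3OH(l) already on the product side): contributes x
(iv) reversed (H2O(l) must end up as a reactant): +285.8 kJ/mol
+663.3 = (+147.0) + (+469.2) + (+285.8) + x
x = (+663.3 − (+902.0)) / (1) = -238.7 kJ/mol

ΔH° = -238.7 kJ/mol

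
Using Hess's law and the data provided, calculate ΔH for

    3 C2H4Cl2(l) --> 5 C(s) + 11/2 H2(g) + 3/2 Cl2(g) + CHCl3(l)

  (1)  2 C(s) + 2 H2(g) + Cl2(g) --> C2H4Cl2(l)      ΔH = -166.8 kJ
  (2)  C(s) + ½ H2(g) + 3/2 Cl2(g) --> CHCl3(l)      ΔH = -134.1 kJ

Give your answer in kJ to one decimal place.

ΔH = 366.3 kJ

(1) reversed and × 3 (C2H4Cl2(l) must end up as a reactant; ×3 to match 3 C2H4Cl2(l) in the target): (-3)·(-166.8) = +500.4 kJ
(2) as written (CHCl3(l) already on the product side): -134.1 kJ
ΔH = (-3)·(-166.8) + (1)·(-134.1) = 366.3 kJ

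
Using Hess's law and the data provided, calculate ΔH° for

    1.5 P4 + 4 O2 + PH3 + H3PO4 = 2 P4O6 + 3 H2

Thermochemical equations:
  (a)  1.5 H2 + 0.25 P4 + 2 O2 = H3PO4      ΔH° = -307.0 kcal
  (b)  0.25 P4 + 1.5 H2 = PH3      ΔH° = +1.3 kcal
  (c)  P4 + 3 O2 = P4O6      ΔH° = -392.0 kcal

(a) reversed (reverse to put H3PO4 on the reactant side): +307.0 kcal
(b) reversed (PH3 must end up as a reactant): -1.3 kcal
(c) × 2 (scale by 2 for the 2 P4O6): (2)·(-392.0) = -784.0 kcal
ΔH° = (+307.0) + (-1.3) + (-784.0) = -478.3 kcal

ΔH° = -478.3 kcal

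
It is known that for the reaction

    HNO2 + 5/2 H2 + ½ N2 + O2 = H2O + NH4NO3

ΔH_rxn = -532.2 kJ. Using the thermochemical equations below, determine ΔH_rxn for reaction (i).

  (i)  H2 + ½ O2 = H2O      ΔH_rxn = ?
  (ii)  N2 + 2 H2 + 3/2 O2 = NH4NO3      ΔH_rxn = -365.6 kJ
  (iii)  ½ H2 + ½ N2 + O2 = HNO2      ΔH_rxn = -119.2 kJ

ΔH_rxn = -285.8 kJ

(i) as written (H2O already on the product side): contributes x
(ii) as written (NH4NO3 already on the product side): -365.6 kJ
(iii) reversed (reverse to put HNO2 on the reactant side): +119.2 kJ
-532.2 = (-365.6) + (+119.2) + x
x = (-532.2 − (-246.4)) / (1) = -285.8 kJ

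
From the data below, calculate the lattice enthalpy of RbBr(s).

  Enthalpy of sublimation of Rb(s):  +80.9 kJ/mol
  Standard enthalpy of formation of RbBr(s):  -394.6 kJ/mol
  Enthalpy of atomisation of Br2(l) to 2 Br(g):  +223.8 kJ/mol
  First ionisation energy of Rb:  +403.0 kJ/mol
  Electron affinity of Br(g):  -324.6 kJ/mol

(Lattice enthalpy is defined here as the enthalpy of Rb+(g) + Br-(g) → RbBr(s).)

U = -665.8 kJ/mol

ΔHf° = 1·ΔHsub + 1·(ΣIE) + 1/2·D(Br2) + 1·EA + U
-394.6 = 1·(+80.9) + 1·(+403.0) + 1/2·(+223.8) + 1·(-324.6) + U
U = -394.6 − (+271.2) = -665.8 kJ/mol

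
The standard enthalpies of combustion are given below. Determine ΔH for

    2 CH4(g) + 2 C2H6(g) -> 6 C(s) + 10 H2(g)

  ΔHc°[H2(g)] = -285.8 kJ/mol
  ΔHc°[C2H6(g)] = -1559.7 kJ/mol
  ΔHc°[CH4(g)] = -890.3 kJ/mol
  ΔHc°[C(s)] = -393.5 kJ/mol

Using ΔH = Σ nΔHc°(reactants) − Σ nΔHc°(products):
= [2·(-890.3) + 2·(-1559.7)] − [6·(-393.5) + 10·(-285.8)]
= 319.0 kJ/mol

ΔH = 319.0 kJ/mol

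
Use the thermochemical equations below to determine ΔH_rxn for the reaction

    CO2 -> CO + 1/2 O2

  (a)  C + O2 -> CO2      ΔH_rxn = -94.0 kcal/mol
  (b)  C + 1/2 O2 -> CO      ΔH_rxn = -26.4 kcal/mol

(a) reversed: +94.0 kcal/mol
(b) as written: -26.4 kcal/mol
Since enthalpy is a state function, ΔH_rxn = (-1)·(-94.0) + (1)·(-26.4) = 67.6 kcal/mol

ΔH_rxn = 67.6 kcal/mol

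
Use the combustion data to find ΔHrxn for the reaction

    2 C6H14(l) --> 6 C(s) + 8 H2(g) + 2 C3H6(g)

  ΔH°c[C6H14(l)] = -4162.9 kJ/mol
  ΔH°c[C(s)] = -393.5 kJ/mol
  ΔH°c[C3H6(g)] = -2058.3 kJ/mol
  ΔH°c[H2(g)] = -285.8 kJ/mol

ΔHrxn = 438.2 kJ/mol

Using ΔH = Σ nΔHc°(reactants) − Σ nΔHc°(products):
= [2·(-4162.9)] − [6·(-393.5) + 8·(-285.8) + 2·(-2058.3)]
= 438.2 kJ/mol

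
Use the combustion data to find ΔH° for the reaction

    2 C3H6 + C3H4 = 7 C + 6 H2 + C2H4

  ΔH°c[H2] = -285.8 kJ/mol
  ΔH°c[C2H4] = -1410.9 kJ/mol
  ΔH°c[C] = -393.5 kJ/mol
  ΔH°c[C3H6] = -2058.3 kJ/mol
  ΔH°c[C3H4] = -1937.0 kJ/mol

ΔH° = -173.4 kJ/mol

With combustion enthalpies, reactants minus products:
= [2·(-2058.3) + 1·(-1937.0)] − [7·(-393.5) + 6·(-285.8) + 1·(-1410.9)]
= -173.4 kJ/mol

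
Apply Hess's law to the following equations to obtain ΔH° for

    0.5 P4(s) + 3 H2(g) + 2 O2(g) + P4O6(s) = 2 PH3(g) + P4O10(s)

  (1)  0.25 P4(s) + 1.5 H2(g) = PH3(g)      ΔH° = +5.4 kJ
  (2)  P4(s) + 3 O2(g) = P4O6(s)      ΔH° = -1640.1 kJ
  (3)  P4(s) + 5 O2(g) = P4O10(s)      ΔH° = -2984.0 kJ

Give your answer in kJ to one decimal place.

ΔH° = -1333.1 kJ

(1) × 2 (scale by 2 for the 2 PH3(g)): (2)·(+5.4) = +10.8 kJ
(2) reversed (reverse to put P4O6(s) on the reactant side): +1640.1 kJ
(3) as written (P4O10(s) already on the product side): -2984.0 kJ
Summing the manipulated equations, ΔH° = (2)·(+5.4) + (-1)·(-1640.1) + (1)·(-2984.0) = -1333.1 kJ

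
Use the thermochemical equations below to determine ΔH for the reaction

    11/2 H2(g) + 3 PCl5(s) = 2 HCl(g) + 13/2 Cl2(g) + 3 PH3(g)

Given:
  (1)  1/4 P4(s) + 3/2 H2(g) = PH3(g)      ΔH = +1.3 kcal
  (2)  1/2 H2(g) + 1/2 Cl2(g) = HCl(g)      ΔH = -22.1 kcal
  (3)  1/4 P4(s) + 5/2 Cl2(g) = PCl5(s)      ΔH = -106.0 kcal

(1) × 3 (×3 to match 3 PH3(g) in the target): (3)·(+1.3) = +3.9 kcal
(2) × 2 (scale by 2 for the 2 HCl(g)): (2)·(-22.1) = -44.2 kcal
(3) reversed and × 3 (PCl5(s) must end up as a reactant; scale by 3 for the 3 PCl5(s)): (-3)·(-106.0) = +318.0 kcal
Combining the equations, ΔH = (+3.9) + (-44.2) + (+318.0) = 277.7 kcal

ΔH = 277.7 kcal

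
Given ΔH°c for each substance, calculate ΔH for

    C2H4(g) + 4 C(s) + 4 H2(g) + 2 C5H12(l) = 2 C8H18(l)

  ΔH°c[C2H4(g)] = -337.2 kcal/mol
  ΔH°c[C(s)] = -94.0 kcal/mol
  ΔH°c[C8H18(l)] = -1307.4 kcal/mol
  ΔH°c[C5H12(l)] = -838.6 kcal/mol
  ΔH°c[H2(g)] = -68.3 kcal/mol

Using ΔH = Σ nΔHc°(reactants) − Σ nΔHc°(products):
= [1·(-337.2) + 4·(-94.0) + 4·(-68.3) + 2·(-838.6)] − [2·(-1307.4)]
= -48.8 kcal/mol

ΔH = -48.8 kcal/mol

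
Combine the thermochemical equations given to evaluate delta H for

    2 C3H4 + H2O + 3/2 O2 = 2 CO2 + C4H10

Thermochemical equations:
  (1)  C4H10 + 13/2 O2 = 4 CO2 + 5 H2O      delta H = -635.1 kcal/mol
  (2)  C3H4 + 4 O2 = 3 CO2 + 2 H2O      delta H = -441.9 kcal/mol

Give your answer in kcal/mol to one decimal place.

(1) reversed: +635.1 kcal/mol
(2) × 2: (2)·(-441.9) = -883.8 kcal/mol
Summing the manipulated equations, delta H = (+635.1) + (-883.8) = -248.7 kcal/mol

delta H = -248.7 kcal/mol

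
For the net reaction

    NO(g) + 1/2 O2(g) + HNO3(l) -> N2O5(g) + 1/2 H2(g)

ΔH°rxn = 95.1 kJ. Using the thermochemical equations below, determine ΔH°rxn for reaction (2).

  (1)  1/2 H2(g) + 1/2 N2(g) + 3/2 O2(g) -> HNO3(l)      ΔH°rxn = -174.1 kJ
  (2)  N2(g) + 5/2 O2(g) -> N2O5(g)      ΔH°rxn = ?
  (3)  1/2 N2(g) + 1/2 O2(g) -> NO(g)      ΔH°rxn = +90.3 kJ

ΔH°rxn = 11.3 kJ

(1) reversed (reverse to put HNO3(l) on the reactant side): +174.1 kJ
(2) as written (N2O5(g) already on the product side): contributes x
(3) reversed (NO(g) must end up as a reactant): -90.3 kJ
+95.1 = (+174.1) + (-90.3) + x
x = (+95.1 − (+83.8)) / (1) = 11.3 kJ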